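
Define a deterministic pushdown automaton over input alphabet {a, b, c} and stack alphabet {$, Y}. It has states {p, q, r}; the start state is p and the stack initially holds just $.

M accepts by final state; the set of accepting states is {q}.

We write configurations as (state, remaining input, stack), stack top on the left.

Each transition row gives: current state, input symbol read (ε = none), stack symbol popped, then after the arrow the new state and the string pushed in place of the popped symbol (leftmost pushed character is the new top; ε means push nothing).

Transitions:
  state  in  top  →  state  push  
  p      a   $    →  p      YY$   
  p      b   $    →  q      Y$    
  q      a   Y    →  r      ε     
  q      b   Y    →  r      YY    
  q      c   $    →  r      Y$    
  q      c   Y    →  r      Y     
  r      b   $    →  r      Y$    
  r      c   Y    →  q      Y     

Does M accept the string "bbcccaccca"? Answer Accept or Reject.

Reject

(p, bbcccaccca, $)
  read b, top $: go to q, push Y$ → (q, bcccaccca, Y$)
  read b, top Y: go to r, push YY → (r, cccaccca, YY$)
  read c, top Y: go to q, push Y → (q, ccaccca, YY$)
  read c, top Y: go to r, push Y → (r, caccca, YY$)
  read c, top Y: go to q, push Y → (q, accca, YY$)
  read a, top Y: go to r, push ε → (r, ccca, Y$)
  read c, top Y: go to q, push Y → (q, cca, Y$)
  read c, top Y: go to r, push Y → (r, ca, Y$)
  read c, top Y: go to q, push Y → (q, a, Y$)
  read a, top Y: go to r, push ε → (r, ε, $)
All input consumed; state r ∉ F and no further ε-move applies.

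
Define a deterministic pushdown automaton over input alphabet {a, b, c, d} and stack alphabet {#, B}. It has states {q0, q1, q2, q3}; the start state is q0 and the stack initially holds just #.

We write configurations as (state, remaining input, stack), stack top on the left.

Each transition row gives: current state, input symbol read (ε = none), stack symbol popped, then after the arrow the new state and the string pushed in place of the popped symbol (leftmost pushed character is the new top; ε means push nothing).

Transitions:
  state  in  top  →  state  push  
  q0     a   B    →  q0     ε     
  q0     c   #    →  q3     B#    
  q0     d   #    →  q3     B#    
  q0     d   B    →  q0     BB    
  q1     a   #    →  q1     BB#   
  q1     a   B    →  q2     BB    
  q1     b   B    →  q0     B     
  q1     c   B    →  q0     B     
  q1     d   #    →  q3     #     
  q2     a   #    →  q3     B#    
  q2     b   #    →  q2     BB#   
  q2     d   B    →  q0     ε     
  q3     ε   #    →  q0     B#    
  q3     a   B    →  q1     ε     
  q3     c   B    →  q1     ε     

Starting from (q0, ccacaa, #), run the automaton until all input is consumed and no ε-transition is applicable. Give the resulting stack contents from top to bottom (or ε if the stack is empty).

(q0, ccacaa, #) ⊢ (q3, cacaa, B#) ⊢ (q1, acaa, #) ⊢ (q1, caa, BB#) ⊢ (q0, aa, BB#) ⊢ (q0, a, B#) ⊢ (q0, ε, #)
All input consumed in state q0 with stack #.

#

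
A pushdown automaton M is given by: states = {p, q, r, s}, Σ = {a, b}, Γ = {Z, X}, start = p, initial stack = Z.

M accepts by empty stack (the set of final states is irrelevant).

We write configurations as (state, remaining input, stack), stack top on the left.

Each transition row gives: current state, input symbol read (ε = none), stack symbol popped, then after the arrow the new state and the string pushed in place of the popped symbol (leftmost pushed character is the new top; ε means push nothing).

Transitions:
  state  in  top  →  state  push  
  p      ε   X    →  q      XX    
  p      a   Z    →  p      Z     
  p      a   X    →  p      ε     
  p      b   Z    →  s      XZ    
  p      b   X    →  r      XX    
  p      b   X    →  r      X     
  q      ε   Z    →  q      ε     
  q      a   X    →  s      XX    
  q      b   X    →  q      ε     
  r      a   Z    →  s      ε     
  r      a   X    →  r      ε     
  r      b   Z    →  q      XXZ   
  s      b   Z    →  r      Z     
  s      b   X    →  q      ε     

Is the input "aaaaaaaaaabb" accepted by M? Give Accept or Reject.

One accepting computation: (p, aaaaaaaaaabb, Z) ⊢ (p, aaaaaaaaabb, Z) ⊢ (p, aaaaaaaabb, Z) ⊢ (p, aaaaaaabb, Z) ⊢ (p, aaaaaabb, Z) ⊢ (p, aaaaabb, Z) ⊢ (p, aaaabb, Z) ⊢ (p, aaabb, Z) ⊢ (p, aabb, Z) ⊢ (p, abb, Z) ⊢ (p, bb, Z) ⊢ (s, b, XZ) ⊢ (q, ε, Z) ⊢ (q, ε, ε)
All input consumed and the stack is empty.

Accept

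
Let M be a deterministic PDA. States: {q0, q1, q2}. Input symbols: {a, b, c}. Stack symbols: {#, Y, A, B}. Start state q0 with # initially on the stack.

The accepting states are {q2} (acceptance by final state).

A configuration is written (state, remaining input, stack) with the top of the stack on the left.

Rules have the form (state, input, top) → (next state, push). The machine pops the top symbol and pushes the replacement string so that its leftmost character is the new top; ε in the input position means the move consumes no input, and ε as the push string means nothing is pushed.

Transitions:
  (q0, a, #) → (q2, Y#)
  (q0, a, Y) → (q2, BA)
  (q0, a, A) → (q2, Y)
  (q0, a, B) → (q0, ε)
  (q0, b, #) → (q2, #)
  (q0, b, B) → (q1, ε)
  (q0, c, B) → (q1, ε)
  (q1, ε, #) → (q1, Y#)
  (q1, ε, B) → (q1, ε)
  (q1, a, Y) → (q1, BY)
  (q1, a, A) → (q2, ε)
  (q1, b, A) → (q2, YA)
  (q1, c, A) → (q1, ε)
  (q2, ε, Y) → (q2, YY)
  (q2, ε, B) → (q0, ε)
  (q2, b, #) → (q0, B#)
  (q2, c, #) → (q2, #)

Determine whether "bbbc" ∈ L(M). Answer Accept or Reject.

(q0, bbbc, #) ⊢ (q2, bbc, #) ⊢ (q0, bc, B#) ⊢ (q1, c, #) ⊢ (q1, c, Y#)
No transition applies at (q1, c, Y#); input not fully consumed.

Reject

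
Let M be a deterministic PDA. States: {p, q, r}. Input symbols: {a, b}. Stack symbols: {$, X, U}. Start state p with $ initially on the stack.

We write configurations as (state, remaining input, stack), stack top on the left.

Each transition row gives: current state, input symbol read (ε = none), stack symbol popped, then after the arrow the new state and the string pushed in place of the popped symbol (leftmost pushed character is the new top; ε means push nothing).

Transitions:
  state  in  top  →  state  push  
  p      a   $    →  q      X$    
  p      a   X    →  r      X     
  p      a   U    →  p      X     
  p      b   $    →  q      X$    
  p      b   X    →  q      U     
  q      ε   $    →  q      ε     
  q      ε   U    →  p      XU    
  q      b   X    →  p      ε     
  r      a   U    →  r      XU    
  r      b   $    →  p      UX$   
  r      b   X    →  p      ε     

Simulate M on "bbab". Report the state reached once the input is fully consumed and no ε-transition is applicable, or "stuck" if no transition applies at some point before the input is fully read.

(p, bbab, $)
  read b, top $: go to q, push X$ → (q, bab, X$)
  read b, top X: go to p, push ε → (p, ab, $)
  read a, top $: go to q, push X$ → (q, b, X$)
  read b, top X: go to p, push ε → (p, ε, $)
All input consumed; M is in state p.

p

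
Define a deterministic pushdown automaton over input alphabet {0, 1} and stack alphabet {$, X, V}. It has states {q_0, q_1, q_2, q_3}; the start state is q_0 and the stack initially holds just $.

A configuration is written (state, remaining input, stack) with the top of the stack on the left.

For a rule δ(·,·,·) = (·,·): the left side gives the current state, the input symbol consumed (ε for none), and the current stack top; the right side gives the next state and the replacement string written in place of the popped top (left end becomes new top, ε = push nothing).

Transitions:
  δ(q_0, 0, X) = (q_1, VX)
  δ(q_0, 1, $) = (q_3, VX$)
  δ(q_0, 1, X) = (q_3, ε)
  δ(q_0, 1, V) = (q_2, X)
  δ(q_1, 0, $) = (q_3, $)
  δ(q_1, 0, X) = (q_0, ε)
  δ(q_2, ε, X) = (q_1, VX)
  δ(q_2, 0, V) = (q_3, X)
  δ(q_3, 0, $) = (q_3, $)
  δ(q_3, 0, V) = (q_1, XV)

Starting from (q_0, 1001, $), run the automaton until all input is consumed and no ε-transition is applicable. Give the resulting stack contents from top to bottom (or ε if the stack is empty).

(q_0, 1001, $)
  read 1, top $: go to q_3, push VX$ → (q_3, 001, VX$)
  read 0, top V: go to q_1, push XV → (q_1, 01, XVX$)
  read 0, top X: go to q_0, push ε → (q_0, 1, VX$)
  read 1, top V: go to q_2, push X → (q_2, ε, XX$)
  ε-move, top X: go to q_1, push VX → (q_1, ε, VXX$)
All input consumed in state q_1 with stack VXX$.

VXX$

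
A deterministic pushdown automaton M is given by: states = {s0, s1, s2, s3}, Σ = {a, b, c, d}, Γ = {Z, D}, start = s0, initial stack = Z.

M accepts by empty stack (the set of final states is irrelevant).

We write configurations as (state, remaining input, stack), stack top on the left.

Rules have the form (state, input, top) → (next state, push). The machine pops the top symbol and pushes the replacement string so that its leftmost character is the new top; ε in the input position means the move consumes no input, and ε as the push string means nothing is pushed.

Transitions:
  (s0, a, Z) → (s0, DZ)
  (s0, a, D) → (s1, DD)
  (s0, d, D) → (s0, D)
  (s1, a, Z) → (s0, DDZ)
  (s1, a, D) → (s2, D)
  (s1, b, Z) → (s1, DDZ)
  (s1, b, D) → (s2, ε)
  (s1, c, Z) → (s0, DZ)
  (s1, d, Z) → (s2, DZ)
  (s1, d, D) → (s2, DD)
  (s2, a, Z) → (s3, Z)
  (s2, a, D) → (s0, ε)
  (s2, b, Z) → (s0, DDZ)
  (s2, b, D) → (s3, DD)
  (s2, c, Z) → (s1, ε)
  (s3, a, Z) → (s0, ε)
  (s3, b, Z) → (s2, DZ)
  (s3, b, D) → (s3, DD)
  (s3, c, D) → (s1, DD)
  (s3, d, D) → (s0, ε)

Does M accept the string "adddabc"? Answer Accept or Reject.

Reject

(s0, adddabc, Z) ⊢ (s0, dddabc, DZ) ⊢ (s0, ddabc, DZ) ⊢ (s0, dabc, DZ) ⊢ (s0, abc, DZ) ⊢ (s1, bc, DDZ) ⊢ (s2, c, DZ)
No transition applies at (s2, c, DZ); input not fully consumed.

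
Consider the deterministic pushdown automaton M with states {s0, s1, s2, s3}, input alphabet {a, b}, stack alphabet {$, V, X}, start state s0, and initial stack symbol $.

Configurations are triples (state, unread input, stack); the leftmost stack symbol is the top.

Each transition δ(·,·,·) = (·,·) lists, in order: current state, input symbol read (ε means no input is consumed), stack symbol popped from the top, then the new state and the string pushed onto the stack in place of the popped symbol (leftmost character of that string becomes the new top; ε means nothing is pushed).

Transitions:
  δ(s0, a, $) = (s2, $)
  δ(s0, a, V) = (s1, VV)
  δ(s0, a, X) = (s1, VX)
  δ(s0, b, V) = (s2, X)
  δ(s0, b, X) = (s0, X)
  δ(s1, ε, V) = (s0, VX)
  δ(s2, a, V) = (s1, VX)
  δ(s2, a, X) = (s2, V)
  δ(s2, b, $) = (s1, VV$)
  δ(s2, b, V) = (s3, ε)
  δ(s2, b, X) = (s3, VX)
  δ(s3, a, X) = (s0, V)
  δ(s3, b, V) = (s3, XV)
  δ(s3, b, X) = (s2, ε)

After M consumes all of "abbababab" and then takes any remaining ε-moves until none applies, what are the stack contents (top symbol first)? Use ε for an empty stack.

V$

(s0, abbababab, $)
  read a, top $: go to s2, push $ → (s2, bbababab, $)
  read b, top $: go to s1, push VV$ → (s1, bababab, VV$)
  ε-move, top V: go to s0, push VX → (s0, bababab, VXV$)
  read b, top V: go to s2, push X → (s2, ababab, XXV$)
  read a, top X: go to s2, push V → (s2, babab, VXV$)
  read b, top V: go to s3, push ε → (s3, abab, XV$)
  read a, top X: go to s0, push V → (s0, bab, VV$)
  read b, top V: go to s2, push X → (s2, ab, XV$)
  read a, top X: go to s2, push V → (s2, b, VV$)
  read b, top V: go to s3, push ε → (s3, ε, V$)
All input consumed in state s3 with stack V$.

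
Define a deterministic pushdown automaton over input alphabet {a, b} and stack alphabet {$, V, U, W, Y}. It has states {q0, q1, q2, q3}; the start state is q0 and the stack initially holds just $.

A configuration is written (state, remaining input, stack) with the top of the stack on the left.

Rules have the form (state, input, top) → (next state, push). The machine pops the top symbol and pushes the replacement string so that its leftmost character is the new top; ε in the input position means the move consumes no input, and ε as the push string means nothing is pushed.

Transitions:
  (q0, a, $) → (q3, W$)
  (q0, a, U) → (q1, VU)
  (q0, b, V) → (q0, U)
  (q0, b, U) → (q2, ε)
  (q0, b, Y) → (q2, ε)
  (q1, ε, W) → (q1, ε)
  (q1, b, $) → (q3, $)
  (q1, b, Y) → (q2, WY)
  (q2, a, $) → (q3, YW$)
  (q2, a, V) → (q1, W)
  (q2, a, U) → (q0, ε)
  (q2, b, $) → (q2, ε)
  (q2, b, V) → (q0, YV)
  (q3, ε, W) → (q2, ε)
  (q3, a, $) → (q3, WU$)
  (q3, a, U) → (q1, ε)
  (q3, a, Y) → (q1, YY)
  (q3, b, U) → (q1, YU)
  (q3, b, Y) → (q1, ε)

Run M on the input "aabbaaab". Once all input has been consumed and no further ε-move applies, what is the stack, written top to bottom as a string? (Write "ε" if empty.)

ε

(q0, aabbaaab, $)
  read a, top $: go to q3, push W$ → (q3, abbaaab, W$)
  ε-move, top W: go to q2, push ε → (q2, abbaaab, $)
  read a, top $: go to q3, push YW$ → (q3, bbaaab, YW$)
  read b, top Y: go to q1, push ε → (q1, baaab, W$)
  ε-move, top W: go to q1, push ε → (q1, baaab, $)
  read b, top $: go to q3, push $ → (q3, aaab, $)
  read a, top $: go to q3, push WU$ → (q3, aab, WU$)
  ε-move, top W: go to q2, push ε → (q2, aab, U$)
  read a, top U: go to q0, push ε → (q0, ab, $)
  read a, top $: go to q3, push W$ → (q3, b, W$)
  ε-move, top W: go to q2, push ε → (q2, b, $)
  read b, top $: go to q2, push ε → (q2, ε, ε)
All input consumed in state q2 with stack ε.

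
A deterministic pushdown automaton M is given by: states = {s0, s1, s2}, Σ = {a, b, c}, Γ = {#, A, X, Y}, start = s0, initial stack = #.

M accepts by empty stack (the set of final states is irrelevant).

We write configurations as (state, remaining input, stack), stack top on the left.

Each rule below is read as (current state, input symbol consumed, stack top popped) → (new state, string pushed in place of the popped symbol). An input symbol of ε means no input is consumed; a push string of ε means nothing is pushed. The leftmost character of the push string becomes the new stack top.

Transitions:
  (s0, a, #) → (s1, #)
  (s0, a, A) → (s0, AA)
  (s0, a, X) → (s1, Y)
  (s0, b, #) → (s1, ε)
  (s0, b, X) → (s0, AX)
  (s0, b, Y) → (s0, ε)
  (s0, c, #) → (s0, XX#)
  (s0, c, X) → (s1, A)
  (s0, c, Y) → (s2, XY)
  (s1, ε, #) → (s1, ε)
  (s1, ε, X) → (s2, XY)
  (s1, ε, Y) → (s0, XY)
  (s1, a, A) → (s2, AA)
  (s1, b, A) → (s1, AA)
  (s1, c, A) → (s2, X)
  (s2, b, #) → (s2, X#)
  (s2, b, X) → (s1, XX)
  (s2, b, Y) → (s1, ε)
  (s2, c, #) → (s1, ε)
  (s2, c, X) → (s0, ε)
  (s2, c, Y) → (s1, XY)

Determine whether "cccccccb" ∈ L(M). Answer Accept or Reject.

Accept

(s0, cccccccb, #)
  read c, top #: go to s0, push XX# → (s0, ccccccb, XX#)
  read c, top X: go to s1, push A → (s1, cccccb, AX#)
  read c, top A: go to s2, push X → (s2, ccccb, XX#)
  read c, top X: go to s0, push ε → (s0, cccb, X#)
  read c, top X: go to s1, push A → (s1, ccb, A#)
  read c, top A: go to s2, push X → (s2, cb, X#)
  read c, top X: go to s0, push ε → (s0, b, #)
  read b, top #: go to s1, push ε → (s1, ε, ε)
All input consumed and the stack is empty.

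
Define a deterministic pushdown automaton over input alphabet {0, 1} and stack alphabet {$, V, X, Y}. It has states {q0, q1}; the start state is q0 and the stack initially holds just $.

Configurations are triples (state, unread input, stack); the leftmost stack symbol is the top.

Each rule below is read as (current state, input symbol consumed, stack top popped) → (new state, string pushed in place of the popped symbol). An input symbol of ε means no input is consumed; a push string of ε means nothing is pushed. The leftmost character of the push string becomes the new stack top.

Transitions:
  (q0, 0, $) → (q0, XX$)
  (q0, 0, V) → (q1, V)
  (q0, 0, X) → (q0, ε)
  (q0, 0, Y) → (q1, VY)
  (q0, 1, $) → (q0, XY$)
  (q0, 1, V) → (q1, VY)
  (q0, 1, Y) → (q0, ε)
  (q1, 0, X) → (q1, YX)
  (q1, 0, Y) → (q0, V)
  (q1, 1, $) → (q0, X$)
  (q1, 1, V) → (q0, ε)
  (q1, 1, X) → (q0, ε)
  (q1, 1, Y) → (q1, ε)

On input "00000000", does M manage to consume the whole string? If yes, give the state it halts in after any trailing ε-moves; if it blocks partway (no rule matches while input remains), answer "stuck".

q0

(q0, 00000000, $) ⊢ (q0, 0000000, XX$) ⊢ (q0, 000000, X$) ⊢ (q0, 00000, $) ⊢ (q0, 0000, XX$) ⊢ (q0, 000, X$) ⊢ (q0, 00, $) ⊢ (q0, 0, XX$) ⊢ (q0, ε, X$)
All input consumed; M is in state q0.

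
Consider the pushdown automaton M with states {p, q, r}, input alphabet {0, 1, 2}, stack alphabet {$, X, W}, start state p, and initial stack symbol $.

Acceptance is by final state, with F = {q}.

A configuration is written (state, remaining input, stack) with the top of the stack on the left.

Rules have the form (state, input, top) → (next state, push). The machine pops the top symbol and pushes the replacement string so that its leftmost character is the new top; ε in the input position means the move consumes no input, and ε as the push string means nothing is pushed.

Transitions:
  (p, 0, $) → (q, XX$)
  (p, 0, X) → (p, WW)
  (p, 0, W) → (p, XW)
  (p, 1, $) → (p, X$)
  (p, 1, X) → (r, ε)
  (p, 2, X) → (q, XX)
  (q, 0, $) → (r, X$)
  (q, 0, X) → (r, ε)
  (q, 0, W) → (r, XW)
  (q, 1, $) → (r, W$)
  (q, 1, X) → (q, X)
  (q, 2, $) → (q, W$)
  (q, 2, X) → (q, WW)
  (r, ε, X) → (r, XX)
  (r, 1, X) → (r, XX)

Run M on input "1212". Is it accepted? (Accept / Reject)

One accepting computation: (p, 1212, $) ⊢ (p, 212, X$) ⊢ (q, 12, XX$) ⊢ (q, 2, XX$) ⊢ (q, ε, WWX$)
All input consumed and state q ∈ F.

Accept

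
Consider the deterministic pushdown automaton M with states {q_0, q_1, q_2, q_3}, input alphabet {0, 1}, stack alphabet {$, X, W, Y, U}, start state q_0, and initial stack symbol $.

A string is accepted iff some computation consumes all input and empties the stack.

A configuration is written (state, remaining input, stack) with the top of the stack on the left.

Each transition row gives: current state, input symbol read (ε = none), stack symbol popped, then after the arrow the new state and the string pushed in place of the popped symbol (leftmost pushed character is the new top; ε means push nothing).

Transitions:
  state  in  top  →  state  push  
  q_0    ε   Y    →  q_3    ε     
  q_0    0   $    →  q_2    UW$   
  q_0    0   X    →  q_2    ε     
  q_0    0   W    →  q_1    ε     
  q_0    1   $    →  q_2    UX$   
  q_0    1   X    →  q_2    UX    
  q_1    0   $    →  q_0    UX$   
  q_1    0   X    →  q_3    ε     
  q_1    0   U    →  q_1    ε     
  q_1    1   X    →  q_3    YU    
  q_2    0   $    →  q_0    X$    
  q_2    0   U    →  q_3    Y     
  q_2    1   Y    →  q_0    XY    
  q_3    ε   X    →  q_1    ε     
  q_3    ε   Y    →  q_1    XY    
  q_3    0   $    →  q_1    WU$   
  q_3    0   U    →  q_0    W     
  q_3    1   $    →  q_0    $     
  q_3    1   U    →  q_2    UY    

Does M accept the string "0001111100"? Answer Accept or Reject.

(q_0, 0001111100, $) ⊢ (q_2, 001111100, UW$) ⊢ (q_3, 01111100, YW$) ⊢ (q_1, 01111100, XYW$) ⊢ (q_3, 1111100, YW$) ⊢ (q_1, 1111100, XYW$) ⊢ (q_3, 111100, YUYW$) ⊢ (q_1, 111100, XYUYW$) ⊢ (q_3, 11100, YUYUYW$) ⊢ (q_1, 11100, XYUYUYW$) ⊢ (q_3, 1100, YUYUYUYW$) ⊢ (q_1, 1100, XYUYUYUYW$) ⊢ (q_3, 100, YUYUYUYUYW$) ⊢ (q_1, 100, XYUYUYUYUYW$) ⊢ (q_3, 00, YUYUYUYUYUYW$) ⊢ (q_1, 00, XYUYUYUYUYUYW$) ⊢ (q_3, 0, YUYUYUYUYUYW$) ⊢ (q_1, 0, XYUYUYUYUYUYW$) ⊢ (q_3, ε, YUYUYUYUYUYW$) ⊢ (q_1, ε, XYUYUYUYUYUYW$)
All input consumed; stack is XYUYUYUYUYUYW$, not empty, and no further ε-move applies.

Reject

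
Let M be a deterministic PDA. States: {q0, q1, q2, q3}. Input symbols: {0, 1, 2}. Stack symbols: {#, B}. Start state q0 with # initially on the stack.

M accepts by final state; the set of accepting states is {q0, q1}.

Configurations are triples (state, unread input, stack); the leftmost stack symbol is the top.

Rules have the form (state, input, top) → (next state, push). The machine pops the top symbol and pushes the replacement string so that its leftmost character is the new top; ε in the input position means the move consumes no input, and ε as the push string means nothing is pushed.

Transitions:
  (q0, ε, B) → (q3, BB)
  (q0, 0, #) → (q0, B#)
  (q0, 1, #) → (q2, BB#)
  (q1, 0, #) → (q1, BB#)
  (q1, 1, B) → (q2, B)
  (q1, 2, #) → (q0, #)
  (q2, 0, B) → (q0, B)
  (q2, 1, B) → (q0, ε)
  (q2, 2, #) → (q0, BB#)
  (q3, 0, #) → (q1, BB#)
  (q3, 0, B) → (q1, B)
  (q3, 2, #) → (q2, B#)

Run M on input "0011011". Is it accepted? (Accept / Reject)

Accept

(q0, 0011011, #) ⊢ (q0, 011011, B#) ⊢ (q3, 011011, BB#) ⊢ (q1, 11011, BB#) ⊢ (q2, 1011, BB#) ⊢ (q0, 011, B#) ⊢ (q3, 011, BB#) ⊢ (q1, 11, BB#) ⊢ (q2, 1, BB#) ⊢ (q0, ε, B#)
All input consumed; state q0 ∈ F.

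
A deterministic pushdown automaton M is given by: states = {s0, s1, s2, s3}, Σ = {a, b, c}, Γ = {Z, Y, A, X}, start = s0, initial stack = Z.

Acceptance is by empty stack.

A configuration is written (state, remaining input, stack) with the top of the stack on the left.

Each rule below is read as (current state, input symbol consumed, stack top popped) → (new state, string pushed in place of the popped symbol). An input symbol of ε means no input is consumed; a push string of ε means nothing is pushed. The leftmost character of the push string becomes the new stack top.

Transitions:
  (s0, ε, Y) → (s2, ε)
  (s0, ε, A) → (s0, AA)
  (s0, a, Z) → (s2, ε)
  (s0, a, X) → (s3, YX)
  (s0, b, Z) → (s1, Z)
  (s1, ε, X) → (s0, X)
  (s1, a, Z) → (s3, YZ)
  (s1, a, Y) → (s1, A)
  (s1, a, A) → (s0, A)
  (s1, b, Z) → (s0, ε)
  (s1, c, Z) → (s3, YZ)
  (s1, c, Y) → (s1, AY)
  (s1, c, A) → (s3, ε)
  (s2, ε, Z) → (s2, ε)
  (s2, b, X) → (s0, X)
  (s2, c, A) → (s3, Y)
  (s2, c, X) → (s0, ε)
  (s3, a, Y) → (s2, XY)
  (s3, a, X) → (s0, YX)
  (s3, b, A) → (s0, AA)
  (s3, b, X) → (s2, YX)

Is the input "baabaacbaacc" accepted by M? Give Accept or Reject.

(s0, baabaacbaacc, Z) ⊢ (s1, aabaacbaacc, Z) ⊢ (s3, abaacbaacc, YZ) ⊢ (s2, baacbaacc, XYZ) ⊢ (s0, aacbaacc, XYZ) ⊢ (s3, acbaacc, YXYZ) ⊢ (s2, cbaacc, XYXYZ) ⊢ (s0, baacc, YXYZ) ⊢ (s2, baacc, XYZ) ⊢ (s0, aacc, XYZ) ⊢ (s3, acc, YXYZ) ⊢ (s2, cc, XYXYZ) ⊢ (s0, c, YXYZ) ⊢ (s2, c, XYZ) ⊢ (s0, ε, YZ) ⊢ (s2, ε, Z) ⊢ (s2, ε, ε)
All input consumed and the stack is empty.

Accept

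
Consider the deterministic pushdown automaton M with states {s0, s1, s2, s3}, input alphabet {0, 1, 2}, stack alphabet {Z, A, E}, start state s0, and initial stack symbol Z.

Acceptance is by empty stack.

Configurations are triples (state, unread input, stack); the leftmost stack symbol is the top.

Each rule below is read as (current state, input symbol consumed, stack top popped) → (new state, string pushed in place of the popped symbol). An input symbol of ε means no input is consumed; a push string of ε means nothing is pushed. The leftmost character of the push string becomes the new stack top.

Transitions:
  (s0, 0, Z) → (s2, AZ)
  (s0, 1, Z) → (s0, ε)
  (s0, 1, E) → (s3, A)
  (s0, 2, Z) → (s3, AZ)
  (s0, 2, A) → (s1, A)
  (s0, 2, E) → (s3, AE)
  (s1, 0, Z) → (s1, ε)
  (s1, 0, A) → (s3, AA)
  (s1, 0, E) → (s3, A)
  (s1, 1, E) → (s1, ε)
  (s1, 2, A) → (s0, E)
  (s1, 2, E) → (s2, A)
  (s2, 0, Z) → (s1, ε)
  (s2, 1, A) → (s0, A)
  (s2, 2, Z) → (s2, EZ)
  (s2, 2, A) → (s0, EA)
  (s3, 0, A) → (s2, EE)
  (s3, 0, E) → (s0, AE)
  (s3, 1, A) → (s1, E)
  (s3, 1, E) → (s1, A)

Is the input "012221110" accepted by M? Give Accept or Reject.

(s0, 012221110, Z) ⊢ (s2, 12221110, AZ) ⊢ (s0, 2221110, AZ) ⊢ (s1, 221110, AZ) ⊢ (s0, 21110, EZ) ⊢ (s3, 1110, AEZ) ⊢ (s1, 110, EEZ) ⊢ (s1, 10, EZ) ⊢ (s1, 0, Z) ⊢ (s1, ε, ε)
All input consumed and the stack is empty.

Accept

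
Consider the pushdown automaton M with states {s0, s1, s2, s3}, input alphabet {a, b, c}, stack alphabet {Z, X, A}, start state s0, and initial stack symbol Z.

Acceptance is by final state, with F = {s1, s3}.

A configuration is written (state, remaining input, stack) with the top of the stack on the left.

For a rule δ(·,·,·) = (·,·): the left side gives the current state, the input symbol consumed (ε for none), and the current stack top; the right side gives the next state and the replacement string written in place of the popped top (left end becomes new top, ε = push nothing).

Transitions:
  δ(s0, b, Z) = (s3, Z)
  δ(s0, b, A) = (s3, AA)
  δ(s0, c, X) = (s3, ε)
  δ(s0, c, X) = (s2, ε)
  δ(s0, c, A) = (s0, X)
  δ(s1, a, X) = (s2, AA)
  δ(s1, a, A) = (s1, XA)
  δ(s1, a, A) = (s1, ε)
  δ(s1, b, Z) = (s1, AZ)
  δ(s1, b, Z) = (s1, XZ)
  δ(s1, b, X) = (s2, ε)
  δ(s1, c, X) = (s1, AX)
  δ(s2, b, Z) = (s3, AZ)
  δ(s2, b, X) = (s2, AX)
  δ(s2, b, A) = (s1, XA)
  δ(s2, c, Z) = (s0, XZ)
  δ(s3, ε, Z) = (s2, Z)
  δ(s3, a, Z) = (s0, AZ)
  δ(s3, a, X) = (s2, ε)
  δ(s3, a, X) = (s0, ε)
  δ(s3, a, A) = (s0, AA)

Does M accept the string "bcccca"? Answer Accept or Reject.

Reject

No computation consumes all input and reaches a final state.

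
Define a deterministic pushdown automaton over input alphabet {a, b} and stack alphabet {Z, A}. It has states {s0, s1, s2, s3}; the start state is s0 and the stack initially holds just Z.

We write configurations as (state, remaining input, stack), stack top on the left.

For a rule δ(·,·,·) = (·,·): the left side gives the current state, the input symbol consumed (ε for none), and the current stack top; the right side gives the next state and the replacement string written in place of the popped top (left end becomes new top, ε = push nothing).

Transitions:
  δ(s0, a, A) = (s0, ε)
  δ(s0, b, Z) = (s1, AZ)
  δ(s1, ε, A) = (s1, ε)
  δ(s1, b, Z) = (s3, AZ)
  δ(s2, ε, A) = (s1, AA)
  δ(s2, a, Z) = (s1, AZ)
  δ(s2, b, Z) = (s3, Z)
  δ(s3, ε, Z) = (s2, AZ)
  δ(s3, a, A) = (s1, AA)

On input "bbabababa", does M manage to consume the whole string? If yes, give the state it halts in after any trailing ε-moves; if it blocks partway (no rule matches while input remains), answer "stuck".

(s0, bbabababa, Z)
  read b, top Z: go to s1, push AZ → (s1, babababa, AZ)
  ε-move, top A: go to s1, push ε → (s1, babababa, Z)
  read b, top Z: go to s3, push AZ → (s3, abababa, AZ)
  read a, top A: go to s1, push AA → (s1, bababa, AAZ)
  ε-move, top A: go to s1, push ε → (s1, bababa, AZ)
  ε-move, top A: go to s1, push ε → (s1, bababa, Z)
  read b, top Z: go to s3, push AZ → (s3, ababa, AZ)
  read a, top A: go to s1, push AA → (s1, baba, AAZ)
  ε-move, top A: go to s1, push ε → (s1, baba, AZ)
  ε-move, top A: go to s1, push ε → (s1, baba, Z)
  read b, top Z: go to s3, push AZ → (s3, aba, AZ)
  read a, top A: go to s1, push AA → (s1, ba, AAZ)
  ε-move, top A: go to s1, push ε → (s1, ba, AZ)
  ε-move, top A: go to s1, push ε → (s1, ba, Z)
  read b, top Z: go to s3, push AZ → (s3, a, AZ)
  read a, top A: go to s1, push AA → (s1, ε, AAZ)
  ε-move, top A: go to s1, push ε → (s1, ε, AZ)
  ε-move, top A: go to s1, push ε → (s1, ε, Z)
All input consumed; M is in state s1.

s1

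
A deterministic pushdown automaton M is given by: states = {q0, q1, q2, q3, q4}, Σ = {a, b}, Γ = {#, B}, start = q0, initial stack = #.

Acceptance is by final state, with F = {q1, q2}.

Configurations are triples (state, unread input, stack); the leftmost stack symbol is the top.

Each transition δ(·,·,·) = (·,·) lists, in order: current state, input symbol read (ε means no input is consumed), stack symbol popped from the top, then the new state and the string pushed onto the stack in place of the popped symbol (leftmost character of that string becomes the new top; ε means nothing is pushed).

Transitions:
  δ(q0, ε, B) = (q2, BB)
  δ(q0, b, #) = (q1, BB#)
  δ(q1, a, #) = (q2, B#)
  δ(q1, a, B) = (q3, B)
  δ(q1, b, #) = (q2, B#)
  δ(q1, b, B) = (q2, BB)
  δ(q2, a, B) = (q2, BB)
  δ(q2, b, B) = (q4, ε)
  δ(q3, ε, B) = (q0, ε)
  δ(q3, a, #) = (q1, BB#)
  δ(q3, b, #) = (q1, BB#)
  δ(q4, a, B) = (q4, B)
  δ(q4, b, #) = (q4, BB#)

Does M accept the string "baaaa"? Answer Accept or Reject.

(q0, baaaa, #) ⊢ (q1, aaaa, BB#) ⊢ (q3, aaa, BB#) ⊢ (q0, aaa, B#) ⊢ (q2, aaa, BB#) ⊢ (q2, aa, BBB#) ⊢ (q2, a, BBBB#) ⊢ (q2, ε, BBBBB#)
All input consumed; state q2 ∈ F.

Accept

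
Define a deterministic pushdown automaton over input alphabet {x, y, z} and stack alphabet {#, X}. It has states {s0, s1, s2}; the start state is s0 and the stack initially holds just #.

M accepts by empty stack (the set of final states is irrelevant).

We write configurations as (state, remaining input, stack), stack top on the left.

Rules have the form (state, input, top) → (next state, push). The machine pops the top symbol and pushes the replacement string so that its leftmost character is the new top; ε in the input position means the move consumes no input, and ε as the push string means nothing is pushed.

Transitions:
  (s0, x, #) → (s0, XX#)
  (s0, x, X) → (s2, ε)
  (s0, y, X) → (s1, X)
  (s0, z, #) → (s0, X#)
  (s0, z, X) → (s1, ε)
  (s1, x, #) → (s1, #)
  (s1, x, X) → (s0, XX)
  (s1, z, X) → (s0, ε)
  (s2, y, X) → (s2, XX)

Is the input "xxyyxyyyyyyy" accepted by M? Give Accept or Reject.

(s0, xxyyxyyyyyyy, #)
  read x, top #: go to s0, push XX# → (s0, xyyxyyyyyyy, XX#)
  read x, top X: go to s2, push ε → (s2, yyxyyyyyyy, X#)
  read y, top X: go to s2, push XX → (s2, yxyyyyyyy, XX#)
  read y, top X: go to s2, push XX → (s2, xyyyyyyy, XXX#)
No transition applies at (s2, xyyyyyyy, XXX#); input not fully consumed.

Reject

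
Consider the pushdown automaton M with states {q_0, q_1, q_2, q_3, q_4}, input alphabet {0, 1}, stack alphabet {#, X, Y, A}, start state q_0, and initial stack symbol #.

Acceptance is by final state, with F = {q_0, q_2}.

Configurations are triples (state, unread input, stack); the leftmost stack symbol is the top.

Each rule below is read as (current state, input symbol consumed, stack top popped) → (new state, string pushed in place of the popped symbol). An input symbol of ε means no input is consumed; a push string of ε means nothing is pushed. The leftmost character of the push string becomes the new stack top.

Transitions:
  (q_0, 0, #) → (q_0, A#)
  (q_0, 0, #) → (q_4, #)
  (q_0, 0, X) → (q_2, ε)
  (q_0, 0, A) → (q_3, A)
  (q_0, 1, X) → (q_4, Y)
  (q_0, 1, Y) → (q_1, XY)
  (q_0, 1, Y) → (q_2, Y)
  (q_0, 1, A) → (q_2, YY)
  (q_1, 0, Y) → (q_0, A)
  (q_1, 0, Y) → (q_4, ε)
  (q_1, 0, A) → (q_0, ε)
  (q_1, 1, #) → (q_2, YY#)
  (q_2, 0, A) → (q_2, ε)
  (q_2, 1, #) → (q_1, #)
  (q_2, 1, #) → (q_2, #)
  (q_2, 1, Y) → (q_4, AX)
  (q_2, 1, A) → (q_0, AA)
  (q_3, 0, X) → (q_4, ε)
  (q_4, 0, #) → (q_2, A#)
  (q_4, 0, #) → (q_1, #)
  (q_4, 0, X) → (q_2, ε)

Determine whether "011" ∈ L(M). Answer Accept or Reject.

Reject

No computation consumes all input and reaches a final state.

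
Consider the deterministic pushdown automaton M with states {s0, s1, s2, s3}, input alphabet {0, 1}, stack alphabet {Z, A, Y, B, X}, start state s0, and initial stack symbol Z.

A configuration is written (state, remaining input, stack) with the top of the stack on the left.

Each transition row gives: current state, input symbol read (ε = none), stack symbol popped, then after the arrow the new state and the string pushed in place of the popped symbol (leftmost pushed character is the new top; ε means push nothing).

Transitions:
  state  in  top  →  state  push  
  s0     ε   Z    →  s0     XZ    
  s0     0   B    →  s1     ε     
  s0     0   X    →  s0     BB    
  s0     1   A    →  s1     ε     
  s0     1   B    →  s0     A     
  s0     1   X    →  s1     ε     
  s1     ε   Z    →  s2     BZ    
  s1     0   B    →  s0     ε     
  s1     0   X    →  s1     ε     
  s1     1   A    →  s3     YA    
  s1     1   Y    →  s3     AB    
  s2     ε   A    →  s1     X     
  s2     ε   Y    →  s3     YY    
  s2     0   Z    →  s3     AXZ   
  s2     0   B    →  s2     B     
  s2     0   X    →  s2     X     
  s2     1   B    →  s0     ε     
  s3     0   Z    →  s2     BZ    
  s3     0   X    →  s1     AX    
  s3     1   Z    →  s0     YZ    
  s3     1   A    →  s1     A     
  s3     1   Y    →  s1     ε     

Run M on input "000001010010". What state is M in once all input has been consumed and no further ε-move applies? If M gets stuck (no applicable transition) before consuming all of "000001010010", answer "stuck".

(s0, 000001010010, Z)
  ε-move, top Z: go to s0, push XZ → (s0, 000001010010, XZ)
  read 0, top X: go to s0, push BB → (s0, 00001010010, BBZ)
  read 0, top B: go to s1, push ε → (s1, 0001010010, BZ)
  read 0, top B: go to s0, push ε → (s0, 001010010, Z)
  ε-move, top Z: go to s0, push XZ → (s0, 001010010, XZ)
  read 0, top X: go to s0, push BB → (s0, 01010010, BBZ)
  read 0, top B: go to s1, push ε → (s1, 1010010, BZ)
No transition for (s1, 1, top B); M blocks with input 1010010 remaining.

stuck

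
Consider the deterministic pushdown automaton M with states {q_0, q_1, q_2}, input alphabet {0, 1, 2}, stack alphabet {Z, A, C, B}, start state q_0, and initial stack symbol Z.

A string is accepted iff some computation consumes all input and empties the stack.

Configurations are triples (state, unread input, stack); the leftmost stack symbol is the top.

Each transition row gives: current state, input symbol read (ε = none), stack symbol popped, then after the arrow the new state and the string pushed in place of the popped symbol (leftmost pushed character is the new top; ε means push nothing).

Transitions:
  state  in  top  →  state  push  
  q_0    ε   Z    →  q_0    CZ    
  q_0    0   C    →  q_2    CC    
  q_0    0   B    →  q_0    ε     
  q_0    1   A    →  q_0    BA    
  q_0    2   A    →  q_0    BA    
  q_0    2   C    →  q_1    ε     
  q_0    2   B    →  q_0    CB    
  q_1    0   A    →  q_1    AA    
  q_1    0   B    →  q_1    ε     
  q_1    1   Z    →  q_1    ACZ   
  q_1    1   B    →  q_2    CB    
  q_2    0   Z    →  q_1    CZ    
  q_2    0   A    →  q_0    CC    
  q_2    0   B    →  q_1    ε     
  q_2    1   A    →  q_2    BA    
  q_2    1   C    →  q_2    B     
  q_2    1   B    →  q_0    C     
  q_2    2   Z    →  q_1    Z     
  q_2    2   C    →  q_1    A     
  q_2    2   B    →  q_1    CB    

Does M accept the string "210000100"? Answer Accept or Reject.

(q_0, 210000100, Z)
  ε-move, top Z: go to q_0, push CZ → (q_0, 210000100, CZ)
  read 2, top C: go to q_1, push ε → (q_1, 10000100, Z)
  read 1, top Z: go to q_1, push ACZ → (q_1, 0000100, ACZ)
  read 0, top A: go to q_1, push AA → (q_1, 000100, AACZ)
  read 0, top A: go to q_1, push AA → (q_1, 00100, AAACZ)
  read 0, top A: go to q_1, push AA → (q_1, 0100, AAAACZ)
  read 0, top A: go to q_1, push AA → (q_1, 100, AAAAACZ)
No transition applies at (q_1, 100, AAAAACZ); input not fully consumed.

Reject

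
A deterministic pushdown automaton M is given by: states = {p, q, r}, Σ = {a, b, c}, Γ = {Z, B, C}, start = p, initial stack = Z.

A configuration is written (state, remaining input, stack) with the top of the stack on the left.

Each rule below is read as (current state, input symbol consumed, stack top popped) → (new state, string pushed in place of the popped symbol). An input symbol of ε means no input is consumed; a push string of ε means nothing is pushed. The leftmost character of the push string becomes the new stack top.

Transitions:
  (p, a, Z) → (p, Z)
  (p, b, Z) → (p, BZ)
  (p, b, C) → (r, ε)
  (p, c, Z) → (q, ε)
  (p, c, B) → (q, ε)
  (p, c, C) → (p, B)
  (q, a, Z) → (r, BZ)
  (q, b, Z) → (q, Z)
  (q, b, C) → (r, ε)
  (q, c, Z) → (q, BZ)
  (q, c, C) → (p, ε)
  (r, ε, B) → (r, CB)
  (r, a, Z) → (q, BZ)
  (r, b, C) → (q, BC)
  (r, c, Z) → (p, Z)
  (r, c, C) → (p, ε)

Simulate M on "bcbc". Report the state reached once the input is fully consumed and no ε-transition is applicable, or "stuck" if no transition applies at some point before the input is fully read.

q

(p, bcbc, Z)
  read b, top Z: go to p, push BZ → (p, cbc, BZ)
  read c, top B: go to q, push ε → (q, bc, Z)
  read b, top Z: go to q, push Z → (q, c, Z)
  read c, top Z: go to q, push BZ → (q, ε, BZ)
All input consumed; M is in state q.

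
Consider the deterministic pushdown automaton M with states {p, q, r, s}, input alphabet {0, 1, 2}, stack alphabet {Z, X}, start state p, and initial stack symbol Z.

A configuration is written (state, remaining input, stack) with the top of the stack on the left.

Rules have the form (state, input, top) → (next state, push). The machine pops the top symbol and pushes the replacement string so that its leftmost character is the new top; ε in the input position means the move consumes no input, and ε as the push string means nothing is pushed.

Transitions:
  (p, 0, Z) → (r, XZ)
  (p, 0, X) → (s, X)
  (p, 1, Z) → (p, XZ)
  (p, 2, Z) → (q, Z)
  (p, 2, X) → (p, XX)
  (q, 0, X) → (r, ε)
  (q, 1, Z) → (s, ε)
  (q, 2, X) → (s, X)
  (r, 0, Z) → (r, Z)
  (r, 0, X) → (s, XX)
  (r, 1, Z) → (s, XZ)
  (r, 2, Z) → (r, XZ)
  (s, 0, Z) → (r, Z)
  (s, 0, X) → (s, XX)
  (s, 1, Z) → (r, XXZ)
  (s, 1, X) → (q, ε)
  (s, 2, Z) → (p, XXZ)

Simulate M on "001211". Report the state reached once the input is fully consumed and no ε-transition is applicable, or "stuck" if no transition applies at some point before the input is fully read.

(p, 001211, Z)
  read 0, top Z: go to r, push XZ → (r, 01211, XZ)
  read 0, top X: go to s, push XX → (s, 1211, XXZ)
  read 1, top X: go to q, push ε → (q, 211, XZ)
  read 2, top X: go to s, push X → (s, 11, XZ)
  read 1, top X: go to q, push ε → (q, 1, Z)
  read 1, top Z: go to s, push ε → (s, ε, ε)
All input consumed; M is in state s.

s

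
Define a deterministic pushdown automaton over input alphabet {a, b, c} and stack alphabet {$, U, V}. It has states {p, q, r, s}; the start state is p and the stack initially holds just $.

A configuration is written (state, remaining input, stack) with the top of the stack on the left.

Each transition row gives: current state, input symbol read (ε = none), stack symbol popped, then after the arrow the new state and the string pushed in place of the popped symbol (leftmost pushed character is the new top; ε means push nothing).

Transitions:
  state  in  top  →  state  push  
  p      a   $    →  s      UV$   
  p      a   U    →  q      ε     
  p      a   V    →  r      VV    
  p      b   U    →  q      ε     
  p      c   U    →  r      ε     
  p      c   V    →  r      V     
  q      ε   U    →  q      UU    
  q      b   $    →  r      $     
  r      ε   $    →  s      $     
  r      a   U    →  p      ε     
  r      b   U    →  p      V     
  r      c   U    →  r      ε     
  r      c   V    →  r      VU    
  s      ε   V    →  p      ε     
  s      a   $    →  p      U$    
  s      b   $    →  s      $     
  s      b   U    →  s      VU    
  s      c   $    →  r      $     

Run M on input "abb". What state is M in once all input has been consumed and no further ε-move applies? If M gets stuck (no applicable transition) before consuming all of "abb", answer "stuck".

q

(p, abb, $) ⊢ (s, bb, UV$) ⊢ (s, b, VUV$) ⊢ (p, b, UV$) ⊢ (q, ε, V$)
All input consumed; M is in state q.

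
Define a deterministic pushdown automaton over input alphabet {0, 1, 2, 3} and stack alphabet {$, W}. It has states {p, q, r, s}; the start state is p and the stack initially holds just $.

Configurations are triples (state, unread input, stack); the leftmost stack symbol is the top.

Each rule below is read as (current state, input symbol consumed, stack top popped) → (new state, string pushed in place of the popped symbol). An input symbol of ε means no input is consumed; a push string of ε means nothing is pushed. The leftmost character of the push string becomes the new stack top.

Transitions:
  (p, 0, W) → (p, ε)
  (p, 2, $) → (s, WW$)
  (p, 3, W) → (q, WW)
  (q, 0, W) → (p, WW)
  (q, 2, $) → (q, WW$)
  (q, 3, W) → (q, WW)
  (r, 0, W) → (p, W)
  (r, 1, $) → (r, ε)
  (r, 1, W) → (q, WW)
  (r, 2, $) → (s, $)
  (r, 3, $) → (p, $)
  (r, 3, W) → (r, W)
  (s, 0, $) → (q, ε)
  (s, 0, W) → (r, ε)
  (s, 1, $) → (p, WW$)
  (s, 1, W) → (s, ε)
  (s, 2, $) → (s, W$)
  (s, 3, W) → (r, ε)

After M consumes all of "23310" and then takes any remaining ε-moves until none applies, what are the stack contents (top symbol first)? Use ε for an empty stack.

WWW$

(p, 23310, $)
  read 2, top $: go to s, push WW$ → (s, 3310, WW$)
  read 3, top W: go to r, push ε → (r, 310, W$)
  read 3, top W: go to r, push W → (r, 10, W$)
  read 1, top W: go to q, push WW → (q, 0, WW$)
  read 0, top W: go to p, push WW → (p, ε, WWW$)
All input consumed in state p with stack WWW$.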